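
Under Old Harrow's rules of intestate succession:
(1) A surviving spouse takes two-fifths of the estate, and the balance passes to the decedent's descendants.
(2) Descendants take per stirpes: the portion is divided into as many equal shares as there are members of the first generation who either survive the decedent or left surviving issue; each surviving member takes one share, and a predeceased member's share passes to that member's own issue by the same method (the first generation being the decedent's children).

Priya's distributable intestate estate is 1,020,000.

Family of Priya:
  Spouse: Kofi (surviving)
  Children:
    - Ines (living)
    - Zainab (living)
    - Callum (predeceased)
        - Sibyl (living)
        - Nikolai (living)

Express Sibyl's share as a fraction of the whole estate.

Sibyl receives 1/10 of the estate.

Kofi takes two-fifths of 1,020,000 = 408,000. The remaining 612,000 passes to the descendants.
The descendants' portion (612,000) is divided into 3 shares of 204,000: Ines and Zainab each take 204,000; Callum's 204,000 share passes to Callum's issue.
Callum's share (204,000) is divided into 2 shares of 102,000: Sibyl and Nikolai each take 102,000.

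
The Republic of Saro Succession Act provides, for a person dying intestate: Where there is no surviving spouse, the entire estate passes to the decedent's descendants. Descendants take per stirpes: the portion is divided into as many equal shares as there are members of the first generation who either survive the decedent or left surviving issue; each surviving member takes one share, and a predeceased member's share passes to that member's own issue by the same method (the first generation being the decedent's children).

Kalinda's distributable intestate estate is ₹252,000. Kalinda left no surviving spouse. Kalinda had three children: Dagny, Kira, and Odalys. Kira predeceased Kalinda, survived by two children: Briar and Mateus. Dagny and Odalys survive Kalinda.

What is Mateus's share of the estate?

The entire ₹252,000 passes to the descendants.
That amount (₹252,000) is divided into 3 shares of ₹84,000: Dagny and Odalys each take ₹84,000; Kira's ₹84,000 share passes to Kira's issue.
Kira's share (₹84,000) is divided into 2 shares of ₹42,000: Briar and Mateus each take ₹42,000.

Mateus receives ₹42,000.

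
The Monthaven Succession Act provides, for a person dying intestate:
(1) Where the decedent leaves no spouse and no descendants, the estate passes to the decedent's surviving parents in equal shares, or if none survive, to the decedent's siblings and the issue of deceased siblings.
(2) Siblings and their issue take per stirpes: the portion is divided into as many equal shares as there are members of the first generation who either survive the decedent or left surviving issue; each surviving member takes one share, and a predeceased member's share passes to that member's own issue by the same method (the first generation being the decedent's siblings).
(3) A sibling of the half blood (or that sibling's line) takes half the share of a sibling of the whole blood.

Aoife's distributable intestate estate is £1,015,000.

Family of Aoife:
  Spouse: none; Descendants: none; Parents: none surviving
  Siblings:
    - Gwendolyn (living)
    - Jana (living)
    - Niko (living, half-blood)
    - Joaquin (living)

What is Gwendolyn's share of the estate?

The entire £1,015,000 passes to the siblings and their issue.
Counting each half-blood sibling's line as half a unit, there are 7/2 units in £1,015,000, so one unit is £290,000. Whole-blood lines (Gwendolyn, Jana, and Joaquin) take £290,000 each; half-blood lines (Niko) take £145,000 each.

Gwendolyn receives £290,000.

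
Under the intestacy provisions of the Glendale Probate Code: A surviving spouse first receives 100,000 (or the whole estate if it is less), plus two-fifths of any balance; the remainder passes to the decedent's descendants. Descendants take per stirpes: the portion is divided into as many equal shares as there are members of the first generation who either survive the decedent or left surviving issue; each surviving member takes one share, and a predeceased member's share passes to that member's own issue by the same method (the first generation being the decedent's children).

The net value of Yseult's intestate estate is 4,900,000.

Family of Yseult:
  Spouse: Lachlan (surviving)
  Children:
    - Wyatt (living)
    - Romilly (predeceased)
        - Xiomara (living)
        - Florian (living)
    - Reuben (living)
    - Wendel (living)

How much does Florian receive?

Lachlan first takes 100,000, leaving a balance of 4,800,000. Lachlan then takes two-fifths of the balance (1,920,000), for a total of 2,020,000. The remaining 2,880,000 passes to the descendants.
The descendants' portion (2,880,000) is divided into 4 shares of 720,000: Wyatt, Reuben, and Wendel each take 720,000; Romilly's 720,000 share passes to Romilly's issue.
Romilly's share (720,000) is divided into 2 shares of 360,000: Xiomara and Florian each take 360,000.

Florian receives 360,000.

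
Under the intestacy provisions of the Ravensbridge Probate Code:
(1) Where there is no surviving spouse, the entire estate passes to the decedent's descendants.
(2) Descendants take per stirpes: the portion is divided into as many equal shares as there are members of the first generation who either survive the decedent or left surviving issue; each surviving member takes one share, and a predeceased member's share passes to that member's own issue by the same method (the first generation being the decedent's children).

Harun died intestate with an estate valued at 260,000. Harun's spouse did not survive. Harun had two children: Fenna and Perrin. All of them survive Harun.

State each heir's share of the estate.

Fenna: 130,000; Perrin: 130,000

The entire 260,000 passes to the descendants.
That amount (260,000) is divided into 2 shares of 130,000: Fenna and Perrin each take 130,000.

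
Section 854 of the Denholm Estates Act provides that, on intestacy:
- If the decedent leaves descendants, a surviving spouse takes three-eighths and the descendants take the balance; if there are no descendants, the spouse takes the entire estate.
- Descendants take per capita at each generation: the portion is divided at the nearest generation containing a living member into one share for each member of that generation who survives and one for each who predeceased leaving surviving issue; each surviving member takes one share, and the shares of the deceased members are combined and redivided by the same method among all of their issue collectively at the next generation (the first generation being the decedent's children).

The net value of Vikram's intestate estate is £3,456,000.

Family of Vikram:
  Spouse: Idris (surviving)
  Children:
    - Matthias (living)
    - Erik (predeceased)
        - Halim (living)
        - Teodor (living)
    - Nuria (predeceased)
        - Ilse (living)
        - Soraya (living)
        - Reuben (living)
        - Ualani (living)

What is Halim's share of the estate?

Idris takes three-eighths of £3,456,000 = £1,296,000. The remaining £2,160,000 passes to the descendants.
The descendants' portion (£2,160,000) is divided at the children's generation into 3 shares of £720,000. Matthias takes £720,000. The 2 shares of the deceased (Erik and Nuria) are combined into a pool of £1,440,000.
That pool (£1,440,000) is divided at the grandchildren's generation equally among Halim, Teodor, Ilse, Soraya, Reuben, and Ualani: £240,000 each.

Halim receives £240,000.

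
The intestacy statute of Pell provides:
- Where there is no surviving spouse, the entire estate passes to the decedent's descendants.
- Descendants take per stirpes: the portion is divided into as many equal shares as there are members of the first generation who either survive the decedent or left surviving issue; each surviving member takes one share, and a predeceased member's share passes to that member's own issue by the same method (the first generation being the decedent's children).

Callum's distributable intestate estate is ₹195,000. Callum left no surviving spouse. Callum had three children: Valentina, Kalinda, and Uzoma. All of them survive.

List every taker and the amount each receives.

The entire ₹195,000 passes to the descendants.
That amount (₹195,000) is divided into 3 shares of ₹65,000: Valentina, Kalinda, and Uzoma each take ₹65,000.

Valentina: ₹65,000; Kalinda: ₹65,000; Uzoma: ₹65,000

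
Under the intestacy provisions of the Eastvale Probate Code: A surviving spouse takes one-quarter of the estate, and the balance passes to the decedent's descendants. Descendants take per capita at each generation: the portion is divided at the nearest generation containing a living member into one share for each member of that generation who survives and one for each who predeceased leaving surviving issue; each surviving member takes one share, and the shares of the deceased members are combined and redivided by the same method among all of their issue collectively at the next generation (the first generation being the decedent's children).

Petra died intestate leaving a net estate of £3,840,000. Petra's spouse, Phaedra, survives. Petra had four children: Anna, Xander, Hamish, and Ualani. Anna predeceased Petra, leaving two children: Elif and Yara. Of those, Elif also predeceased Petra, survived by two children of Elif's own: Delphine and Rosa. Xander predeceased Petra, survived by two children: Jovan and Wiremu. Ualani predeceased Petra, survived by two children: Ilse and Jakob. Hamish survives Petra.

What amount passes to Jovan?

Phaedra takes one-quarter of £3,840,000 = £960,000. The remaining £2,880,000 passes to the descendants.
The descendants' portion (£2,880,000) is divided at the children's generation into 4 shares of £720,000. Hamish takes £720,000. The 3 shares of the deceased (Anna, Xander, and Ualani) are combined into a pool of £2,160,000.
That pool (£2,160,000) is divided at the grandchildren's generation into 6 shares of £360,000. Yara, Jovan, Wiremu, Ilse, and Jakob each take £360,000. The remaining share for the deceased Elif (£360,000) is carried to the next generation.
That pool (£360,000) is divided at the great-grandchildren's generation equally among Delphine and Rosa: £180,000 each.

Jovan receives £360,000.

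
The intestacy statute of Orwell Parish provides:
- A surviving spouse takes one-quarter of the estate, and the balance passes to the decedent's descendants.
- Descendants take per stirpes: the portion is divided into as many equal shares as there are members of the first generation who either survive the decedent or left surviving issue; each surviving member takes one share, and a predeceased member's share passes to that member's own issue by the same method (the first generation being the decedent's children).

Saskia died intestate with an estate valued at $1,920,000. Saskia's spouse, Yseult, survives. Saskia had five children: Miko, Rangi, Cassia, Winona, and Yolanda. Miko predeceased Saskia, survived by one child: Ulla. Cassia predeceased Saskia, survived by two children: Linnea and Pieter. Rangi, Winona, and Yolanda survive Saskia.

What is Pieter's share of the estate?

Yseult takes one-quarter of $1,920,000 = $480,000. The remaining $1,440,000 passes to the descendants.
The descendants' portion ($1,440,000) is divided into 5 shares of $288,000: Rangi, Winona, and Yolanda each take $288,000; Miko's $288,000 share passes to Miko's issue; Cassia's $288,000 share passes to Cassia's issue.
Miko's share ($288,000) passes entirely to Ulla.
Cassia's share ($288,000) is divided into 2 shares of $144,000: Linnea and Pieter each take $144,000.

Pieter receives $144,000.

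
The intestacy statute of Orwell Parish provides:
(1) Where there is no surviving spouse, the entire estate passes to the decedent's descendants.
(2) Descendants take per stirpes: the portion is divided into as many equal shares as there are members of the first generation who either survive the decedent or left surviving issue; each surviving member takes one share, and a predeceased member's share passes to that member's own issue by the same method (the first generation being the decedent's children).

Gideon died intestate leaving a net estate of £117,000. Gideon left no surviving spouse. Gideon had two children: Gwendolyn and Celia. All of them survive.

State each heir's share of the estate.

The entire £117,000 passes to the descendants.
That amount (£117,000) is divided into 2 shares of £58,500: Gwendolyn and Celia each take £58,500.

Gwendolyn: £58,500; Celia: £58,500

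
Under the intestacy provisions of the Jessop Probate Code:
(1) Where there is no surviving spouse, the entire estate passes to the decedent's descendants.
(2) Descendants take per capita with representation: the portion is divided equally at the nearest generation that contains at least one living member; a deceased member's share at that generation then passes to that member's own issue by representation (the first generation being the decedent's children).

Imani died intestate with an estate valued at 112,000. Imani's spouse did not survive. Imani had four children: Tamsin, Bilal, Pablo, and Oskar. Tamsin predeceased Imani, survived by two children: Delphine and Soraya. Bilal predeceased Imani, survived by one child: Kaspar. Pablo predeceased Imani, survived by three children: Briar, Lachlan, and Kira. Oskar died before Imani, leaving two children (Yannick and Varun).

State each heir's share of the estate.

Delphine: 14,000; Soraya: 14,000; Kaspar: 14,000; Briar: 14,000; Lachlan: 14,000; Kira: 14,000; Yannick: 14,000; Varun: 14,000

The entire 112,000 passes to the descendants.
No child survives, so the initial division is made at the grandchildren's generation.
That amount (112,000) is divided into 8 shares of 14,000: Delphine, Soraya, Kaspar, Briar, Lachlan, Kira, Yannick, and Varun each take 14,000.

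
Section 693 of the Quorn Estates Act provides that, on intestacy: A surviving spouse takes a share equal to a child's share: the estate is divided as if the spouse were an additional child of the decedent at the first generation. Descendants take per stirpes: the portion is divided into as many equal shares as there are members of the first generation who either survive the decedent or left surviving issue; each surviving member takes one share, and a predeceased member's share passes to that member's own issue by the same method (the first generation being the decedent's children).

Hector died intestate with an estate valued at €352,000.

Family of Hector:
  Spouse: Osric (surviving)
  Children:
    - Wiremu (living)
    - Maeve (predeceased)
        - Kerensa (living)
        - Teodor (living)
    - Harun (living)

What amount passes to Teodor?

The spouse counts as an additional share at the children's level, so there are 4 primary shares of €88,000. Osric takes one such share (€88,000).
The children's combined portion (€264,000) is divided into 3 shares of €88,000: Wiremu and Harun each take €88,000; Maeve's €88,000 share passes to Maeve's issue.
Maeve's share (€88,000) is divided into 2 shares of €44,000: Kerensa and Teodor each take €44,000.

Teodor receives €44,000.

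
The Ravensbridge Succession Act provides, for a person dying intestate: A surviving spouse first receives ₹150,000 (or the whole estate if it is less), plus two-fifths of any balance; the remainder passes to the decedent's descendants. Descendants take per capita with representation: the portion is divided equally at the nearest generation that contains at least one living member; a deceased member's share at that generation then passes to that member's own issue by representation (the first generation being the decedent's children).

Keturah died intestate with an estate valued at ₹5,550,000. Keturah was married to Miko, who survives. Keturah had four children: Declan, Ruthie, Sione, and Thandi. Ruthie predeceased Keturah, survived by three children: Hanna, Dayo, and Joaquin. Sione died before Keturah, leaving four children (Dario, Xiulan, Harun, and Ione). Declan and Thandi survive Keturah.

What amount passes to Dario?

Miko first takes ₹150,000, leaving a balance of ₹5,400,000. Miko then takes two-fifths of the balance (₹2,160,000), for a total of ₹2,310,000. The remaining ₹3,240,000 passes to the descendants.
The descendants' portion (₹3,240,000) is divided into 4 shares of ₹810,000: Declan and Thandi each take ₹810,000; Ruthie's ₹810,000 share passes to Ruthie's issue; Sione's ₹810,000 share passes to Sione's issue.
Ruthie's share (₹810,000) is divided into 3 shares of ₹270,000: Hanna, Dayo, and Joaquin each take ₹270,000.
Sione's share (₹810,000) is divided into 4 shares of ₹202,500: Dario, Xiulan, Harun, and Ione each take ₹202,500.

Dario receives ₹202,500.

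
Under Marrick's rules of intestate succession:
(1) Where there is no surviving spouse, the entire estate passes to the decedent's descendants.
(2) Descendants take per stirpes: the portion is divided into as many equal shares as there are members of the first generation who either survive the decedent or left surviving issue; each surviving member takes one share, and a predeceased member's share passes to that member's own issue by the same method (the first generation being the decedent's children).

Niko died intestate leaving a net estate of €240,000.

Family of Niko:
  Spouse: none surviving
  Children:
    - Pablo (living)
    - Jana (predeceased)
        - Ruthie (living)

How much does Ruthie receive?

Ruthie receives €120,000.

The entire €240,000 passes to the descendants.
That amount (€240,000) is divided into 2 shares of €120,000: Pablo takes €120,000; Jana's €120,000 share passes to Jana's issue.
Jana's share (€120,000) passes entirely to Ruthie.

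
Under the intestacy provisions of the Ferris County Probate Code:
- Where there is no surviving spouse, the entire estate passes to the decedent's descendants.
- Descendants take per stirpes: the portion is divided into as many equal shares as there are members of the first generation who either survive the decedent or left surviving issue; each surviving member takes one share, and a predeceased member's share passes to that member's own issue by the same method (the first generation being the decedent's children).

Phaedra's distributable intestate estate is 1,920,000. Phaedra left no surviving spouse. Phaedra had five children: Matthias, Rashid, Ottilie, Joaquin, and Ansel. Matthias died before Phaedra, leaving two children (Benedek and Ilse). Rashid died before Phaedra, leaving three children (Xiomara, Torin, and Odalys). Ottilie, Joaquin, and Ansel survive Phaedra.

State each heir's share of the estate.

Benedek: 192,000; Ilse: 192,000; Xiomara: 128,000; Torin: 128,000; Odalys: 128,000; Ottilie: 384,000; Joaquin: 384,000; Ansel: 384,000

The entire 1,920,000 passes to the descendants.
That amount (1,920,000) is divided into 5 shares of 384,000: Ottilie, Joaquin, and Ansel each take 384,000; Matthias's 384,000 share passes to Matthias's issue; Rashid's 384,000 share passes to Rashid's issue.
Matthias's share (384,000) is divided into 2 shares of 192,000: Benedek and Ilse each take 192,000.
Rashid's share (384,000) is divided into 3 shares of 128,000: Xiomara, Torin, and Odalys each take 128,000.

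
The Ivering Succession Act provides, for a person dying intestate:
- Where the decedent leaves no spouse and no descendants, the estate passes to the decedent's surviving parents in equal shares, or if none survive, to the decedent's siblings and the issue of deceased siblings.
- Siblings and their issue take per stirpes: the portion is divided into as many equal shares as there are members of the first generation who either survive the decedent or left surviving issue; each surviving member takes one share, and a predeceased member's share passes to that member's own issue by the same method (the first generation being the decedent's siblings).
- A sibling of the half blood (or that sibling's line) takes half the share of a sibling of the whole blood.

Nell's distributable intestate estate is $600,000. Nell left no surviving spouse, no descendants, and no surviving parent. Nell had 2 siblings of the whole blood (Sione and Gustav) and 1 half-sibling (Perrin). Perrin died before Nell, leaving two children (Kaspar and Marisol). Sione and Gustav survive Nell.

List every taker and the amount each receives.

The entire $600,000 passes to the siblings and their issue.
Counting each half-blood sibling's line as half a unit, there are 5/2 units in $600,000, so one unit is $240,000. Whole-blood lines (Sione and Gustav) take $240,000 each; half-blood lines (Perrin) take $120,000 each.
Perrin's share ($120,000) is divided into 2 shares of $60,000: Kaspar and Marisol each take $60,000.

Kaspar: $60,000; Marisol: $60,000; Sione: $240,000; Gustav: $240,000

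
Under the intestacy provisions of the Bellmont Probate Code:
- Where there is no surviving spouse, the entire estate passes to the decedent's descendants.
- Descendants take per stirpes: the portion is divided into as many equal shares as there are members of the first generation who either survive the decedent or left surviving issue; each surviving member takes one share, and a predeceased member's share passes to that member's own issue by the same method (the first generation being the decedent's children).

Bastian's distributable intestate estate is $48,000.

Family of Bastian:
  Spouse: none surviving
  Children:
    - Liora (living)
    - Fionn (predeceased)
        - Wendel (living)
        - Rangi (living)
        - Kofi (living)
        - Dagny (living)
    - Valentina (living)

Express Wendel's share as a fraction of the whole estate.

Wendel receives 1/12 of the estate.

The entire $48,000 passes to the descendants.
That amount ($48,000) is divided into 3 shares of $16,000: Liora and Valentina each take $16,000; Fionn's $16,000 share passes to Fionn's issue.
Fionn's share ($16,000) is divided into 4 shares of $4,000: Wendel, Rangi, Kofi, and Dagny each take $4,000.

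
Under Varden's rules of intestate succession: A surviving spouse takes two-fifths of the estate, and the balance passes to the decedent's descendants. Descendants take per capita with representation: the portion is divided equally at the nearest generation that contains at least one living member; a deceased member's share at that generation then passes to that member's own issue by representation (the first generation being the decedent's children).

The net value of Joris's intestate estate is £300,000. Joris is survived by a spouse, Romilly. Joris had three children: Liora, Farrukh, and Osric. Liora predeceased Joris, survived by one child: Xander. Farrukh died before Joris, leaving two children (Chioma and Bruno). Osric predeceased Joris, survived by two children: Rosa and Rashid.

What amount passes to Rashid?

Romilly takes two-fifths of £300,000 = £120,000. The remaining £180,000 passes to the descendants.
No child survives, so the initial division is made at the grandchildren's generation.
The descendants' portion (£180,000) is divided into 5 shares of £36,000: Xander, Chioma, Bruno, Rosa, and Rashid each take £36,000.

Rashid receives £36,000.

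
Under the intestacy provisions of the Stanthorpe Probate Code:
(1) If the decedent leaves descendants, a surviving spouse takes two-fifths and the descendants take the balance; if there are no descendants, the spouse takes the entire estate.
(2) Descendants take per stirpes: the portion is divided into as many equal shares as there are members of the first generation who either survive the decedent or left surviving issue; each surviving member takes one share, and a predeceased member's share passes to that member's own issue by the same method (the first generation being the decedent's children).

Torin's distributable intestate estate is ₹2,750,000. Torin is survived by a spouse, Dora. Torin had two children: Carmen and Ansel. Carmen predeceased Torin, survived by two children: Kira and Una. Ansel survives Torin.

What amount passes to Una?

Dora takes two-fifths of ₹2,750,000 = ₹1,100,000. The remaining ₹1,650,000 passes to the descendants.
The descendants' portion (₹1,650,000) is divided into 2 shares of ₹825,000: Ansel takes ₹825,000; Carmen's ₹825,000 share passes to Carmen's issue.
Carmen's share (₹825,000) is divided into 2 shares of ₹412,500: Kira and Una each take ₹412,500.

Una receives ₹412,500.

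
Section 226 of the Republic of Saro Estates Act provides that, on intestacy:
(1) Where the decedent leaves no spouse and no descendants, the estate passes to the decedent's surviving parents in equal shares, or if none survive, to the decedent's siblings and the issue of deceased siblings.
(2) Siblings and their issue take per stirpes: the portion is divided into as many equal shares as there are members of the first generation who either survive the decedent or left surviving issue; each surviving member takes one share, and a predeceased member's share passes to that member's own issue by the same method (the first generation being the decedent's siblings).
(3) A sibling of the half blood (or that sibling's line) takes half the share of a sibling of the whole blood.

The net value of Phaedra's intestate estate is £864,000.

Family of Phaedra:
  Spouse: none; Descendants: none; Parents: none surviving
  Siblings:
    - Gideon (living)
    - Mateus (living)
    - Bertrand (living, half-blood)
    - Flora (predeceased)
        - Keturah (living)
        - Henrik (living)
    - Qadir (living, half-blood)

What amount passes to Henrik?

The entire £864,000 passes to the siblings and their issue.
Counting each half-blood sibling's line as half a unit, there are 4 units in £864,000, so one unit is £216,000. Whole-blood lines (Gideon, Mateus, and Flora) take £216,000 each; half-blood lines (Bertrand and Qadir) take £108,000 each.
Flora's share (£216,000) is divided into 2 shares of £108,000: Keturah and Henrik each take £108,000.

Henrik receives £108,000.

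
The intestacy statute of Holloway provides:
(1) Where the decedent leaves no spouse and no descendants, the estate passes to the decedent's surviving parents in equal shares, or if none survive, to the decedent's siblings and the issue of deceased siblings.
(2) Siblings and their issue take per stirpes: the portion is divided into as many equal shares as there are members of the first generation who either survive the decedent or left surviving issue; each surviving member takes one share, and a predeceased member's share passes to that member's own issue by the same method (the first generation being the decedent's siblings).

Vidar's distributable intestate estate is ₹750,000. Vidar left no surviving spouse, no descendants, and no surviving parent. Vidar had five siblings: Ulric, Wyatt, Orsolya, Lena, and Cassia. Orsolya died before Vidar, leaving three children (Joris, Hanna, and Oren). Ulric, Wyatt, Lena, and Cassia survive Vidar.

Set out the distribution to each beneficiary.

Ulric: ₹150,000; Wyatt: ₹150,000; Joris: ₹50,000; Hanna: ₹50,000; Oren: ₹50,000; Lena: ₹150,000; Cassia: ₹150,000

The entire ₹750,000 passes to the siblings and their issue.
That amount (₹750,000) is divided into 5 shares of ₹150,000: Ulric, Wyatt, Lena, and Cassia each take ₹150,000; Orsolya's ₹150,000 share passes to Orsolya's issue.
Orsolya's share (₹150,000) is divided into 3 shares of ₹50,000: Joris, Hanna, and Oren each take ₹50,000.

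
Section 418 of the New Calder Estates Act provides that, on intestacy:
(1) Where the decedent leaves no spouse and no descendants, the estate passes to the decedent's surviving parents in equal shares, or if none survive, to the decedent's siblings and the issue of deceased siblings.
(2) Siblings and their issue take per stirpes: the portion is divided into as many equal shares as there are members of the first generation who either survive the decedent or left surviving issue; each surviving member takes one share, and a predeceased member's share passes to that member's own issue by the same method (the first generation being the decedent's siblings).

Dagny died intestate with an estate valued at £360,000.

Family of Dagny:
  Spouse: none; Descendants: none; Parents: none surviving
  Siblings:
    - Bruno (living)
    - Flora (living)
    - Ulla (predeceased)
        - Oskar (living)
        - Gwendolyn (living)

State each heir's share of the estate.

The entire £360,000 passes to the siblings and their issue.
That amount (£360,000) is divided into 3 shares of £120,000: Bruno and Flora each take £120,000; Ulla's £120,000 share passes to Ulla's issue.
Ulla's share (£120,000) is divided into 2 shares of £60,000: Oskar and Gwendolyn each take £60,000.

Bruno: £120,000; Flora: £120,000; Oskar: £60,000; Gwendolyn: £60,000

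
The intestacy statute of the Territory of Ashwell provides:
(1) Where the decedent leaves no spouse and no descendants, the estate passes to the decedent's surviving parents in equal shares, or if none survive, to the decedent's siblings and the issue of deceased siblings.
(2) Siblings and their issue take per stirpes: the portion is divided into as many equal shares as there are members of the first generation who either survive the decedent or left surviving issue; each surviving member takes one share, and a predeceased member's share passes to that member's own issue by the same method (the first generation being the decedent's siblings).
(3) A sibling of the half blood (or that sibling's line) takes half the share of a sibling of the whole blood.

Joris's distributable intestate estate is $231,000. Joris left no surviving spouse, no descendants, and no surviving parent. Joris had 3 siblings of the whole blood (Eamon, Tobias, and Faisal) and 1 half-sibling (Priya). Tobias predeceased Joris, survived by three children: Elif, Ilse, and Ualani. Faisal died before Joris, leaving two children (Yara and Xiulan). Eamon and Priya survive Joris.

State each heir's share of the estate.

The entire $231,000 passes to the siblings and their issue.
Counting each half-blood sibling's line as half a unit, there are 7/2 units in $231,000, so one unit is $66,000. Whole-blood lines (Eamon, Tobias, and Faisal) take $66,000 each; half-blood lines (Priya) take $33,000 each.
Tobias's share ($66,000) is divided into 3 shares of $22,000: Elif, Ilse, and Ualani each take $22,000.
Faisal's share ($66,000) is divided into 2 shares of $33,000: Yara and Xiulan each take $33,000.

Eamon: $66,000; Elif: $22,000; Ilse: $22,000; Ualani: $22,000; Yara: $33,000; Xiulan: $33,000; Priya: $33,000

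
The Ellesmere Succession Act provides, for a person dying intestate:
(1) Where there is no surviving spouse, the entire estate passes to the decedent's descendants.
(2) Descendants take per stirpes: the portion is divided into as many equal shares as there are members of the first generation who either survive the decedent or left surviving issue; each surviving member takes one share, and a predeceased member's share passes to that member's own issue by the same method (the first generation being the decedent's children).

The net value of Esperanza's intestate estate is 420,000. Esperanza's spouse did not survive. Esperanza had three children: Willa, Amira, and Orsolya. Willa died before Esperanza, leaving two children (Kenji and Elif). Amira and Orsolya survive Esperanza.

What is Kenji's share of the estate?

Kenji receives 70,000.

The entire 420,000 passes to the descendants.
That amount (420,000) is divided into 3 shares of 140,000: Amira and Orsolya each take 140,000; Willa's 140,000 share passes to Willa's issue.
Willa's share (140,000) is divided into 2 shares of 70,000: Kenji and Elif each take 70,000.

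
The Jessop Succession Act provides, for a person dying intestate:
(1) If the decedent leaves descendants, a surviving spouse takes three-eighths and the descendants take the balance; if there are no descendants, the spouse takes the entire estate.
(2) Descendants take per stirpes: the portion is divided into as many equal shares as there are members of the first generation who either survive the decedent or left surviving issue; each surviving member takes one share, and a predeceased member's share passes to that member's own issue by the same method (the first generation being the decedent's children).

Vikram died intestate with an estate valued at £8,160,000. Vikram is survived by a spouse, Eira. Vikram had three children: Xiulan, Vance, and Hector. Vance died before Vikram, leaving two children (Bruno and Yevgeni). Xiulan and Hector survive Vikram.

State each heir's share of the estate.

Eira: £3,060,000; Xiulan: £1,700,000; Bruno: £850,000; Yevgeni: £850,000; Hector: £1,700,000

Eira takes three-eighths of £8,160,000 = £3,060,000. The remaining £5,100,000 passes to the descendants.
The descendants' portion (£5,100,000) is divided into 3 shares of £1,700,000: Xiulan and Hector each take £1,700,000; Vance's £1,700,000 share passes to Vance's issue.
Vance's share (£1,700,000) is divided into 2 shares of £850,000: Bruno and Yevgeni each take £850,000.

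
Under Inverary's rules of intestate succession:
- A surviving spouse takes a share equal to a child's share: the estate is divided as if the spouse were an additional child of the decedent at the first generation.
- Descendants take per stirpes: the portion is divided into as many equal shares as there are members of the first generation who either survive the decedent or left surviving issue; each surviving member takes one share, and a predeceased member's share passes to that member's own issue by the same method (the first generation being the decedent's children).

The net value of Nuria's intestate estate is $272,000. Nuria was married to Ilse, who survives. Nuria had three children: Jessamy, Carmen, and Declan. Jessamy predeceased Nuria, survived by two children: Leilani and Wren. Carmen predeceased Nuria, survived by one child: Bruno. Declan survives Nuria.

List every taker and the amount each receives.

The spouse counts as an additional share at the children's level, so there are 4 primary shares of $68,000. Ilse takes one such share ($68,000).
The children's combined portion ($204,000) is divided into 3 shares of $68,000: Declan takes $68,000; Jessamy's $68,000 share passes to Jessamy's issue; Carmen's $68,000 share passes to Carmen's issue.
Jessamy's share ($68,000) is divided into 2 shares of $34,000: Leilani and Wren each take $34,000.
Carmen's share ($68,000) passes entirely to Bruno.

Ilse: $68,000; Leilani: $34,000; Wren: $34,000; Bruno: $68,000; Declan: $68,000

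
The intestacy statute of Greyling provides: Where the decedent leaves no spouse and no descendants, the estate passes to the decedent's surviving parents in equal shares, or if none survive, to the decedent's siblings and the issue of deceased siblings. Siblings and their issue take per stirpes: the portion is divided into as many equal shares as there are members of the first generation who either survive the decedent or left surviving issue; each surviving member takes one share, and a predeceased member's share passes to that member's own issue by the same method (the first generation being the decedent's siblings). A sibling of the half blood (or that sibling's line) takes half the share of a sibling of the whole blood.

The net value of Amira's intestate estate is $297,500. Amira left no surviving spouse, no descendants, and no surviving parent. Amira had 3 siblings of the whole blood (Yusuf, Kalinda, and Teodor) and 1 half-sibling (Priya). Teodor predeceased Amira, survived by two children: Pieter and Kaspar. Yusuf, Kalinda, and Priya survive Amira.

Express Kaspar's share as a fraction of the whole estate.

The entire $297,500 passes to the siblings and their issue.
Counting each half-blood sibling's line as half a unit, there are 7/2 units in $297,500, so one unit is $85,000. Whole-blood lines (Yusuf, Kalinda, and Teodor) take $85,000 each; half-blood lines (Priya) take $42,500 each.
Teodor's share ($85,000) is divided into 2 shares of $42,500: Pieter and Kaspar each take $42,500.

Kaspar receives 1/7 of the estate.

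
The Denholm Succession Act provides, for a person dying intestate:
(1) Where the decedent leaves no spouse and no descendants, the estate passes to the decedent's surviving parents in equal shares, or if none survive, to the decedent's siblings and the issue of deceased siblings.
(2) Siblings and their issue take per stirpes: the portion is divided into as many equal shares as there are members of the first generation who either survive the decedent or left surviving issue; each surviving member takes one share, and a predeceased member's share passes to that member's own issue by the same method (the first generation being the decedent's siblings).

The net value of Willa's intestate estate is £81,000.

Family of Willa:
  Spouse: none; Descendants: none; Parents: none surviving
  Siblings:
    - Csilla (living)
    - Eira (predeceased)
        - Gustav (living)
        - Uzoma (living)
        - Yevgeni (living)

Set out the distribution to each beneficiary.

Csilla: £40,500; Gustav: £13,500; Uzoma: £13,500; Yevgeni: £13,500

The entire £81,000 passes to the siblings and their issue.
That amount (£81,000) is divided into 2 shares of £40,500: Csilla takes £40,500; Eira's £40,500 share passes to Eira's issue.
Eira's share (£40,500) is divided into 3 shares of £13,500: Gustav, Uzoma, and Yevgeni each take £13,500.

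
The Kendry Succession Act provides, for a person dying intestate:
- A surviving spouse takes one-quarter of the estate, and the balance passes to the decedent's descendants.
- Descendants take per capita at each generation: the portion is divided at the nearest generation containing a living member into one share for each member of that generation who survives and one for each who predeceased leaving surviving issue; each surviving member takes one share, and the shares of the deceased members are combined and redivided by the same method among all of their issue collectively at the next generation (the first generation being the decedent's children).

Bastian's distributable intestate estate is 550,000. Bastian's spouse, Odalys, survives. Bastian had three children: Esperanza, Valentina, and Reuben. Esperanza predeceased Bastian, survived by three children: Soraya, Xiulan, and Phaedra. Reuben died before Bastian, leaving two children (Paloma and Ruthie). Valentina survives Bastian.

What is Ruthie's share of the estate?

Odalys takes one-quarter of 550,000 = 137,500. The remaining 412,500 passes to the descendants.
The descendants' portion (412,500) is divided at the children's generation into 3 shares of 137,500. Valentina takes 137,500. The 2 shares of the deceased (Esperanza and Reuben) are combined into a pool of 275,000.
That pool (275,000) is divided at the grandchildren's generation equally among Soraya, Xiulan, Phaedra, Paloma, and Ruthie: 55,000 each.

Ruthie receives 55,000.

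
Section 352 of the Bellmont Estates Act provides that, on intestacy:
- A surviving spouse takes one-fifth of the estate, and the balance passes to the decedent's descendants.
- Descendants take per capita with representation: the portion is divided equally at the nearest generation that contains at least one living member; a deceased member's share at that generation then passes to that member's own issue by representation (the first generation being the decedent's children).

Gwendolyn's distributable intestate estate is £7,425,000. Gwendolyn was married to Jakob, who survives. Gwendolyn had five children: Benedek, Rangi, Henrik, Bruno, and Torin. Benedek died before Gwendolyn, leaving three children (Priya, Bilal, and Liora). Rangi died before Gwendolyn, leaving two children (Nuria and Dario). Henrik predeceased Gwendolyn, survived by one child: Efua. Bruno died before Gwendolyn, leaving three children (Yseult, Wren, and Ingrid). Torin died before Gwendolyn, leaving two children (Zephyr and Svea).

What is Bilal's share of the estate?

Jakob takes one-fifth of £7,425,000 = £1,485,000. The remaining £5,940,000 passes to the descendants.
No child survives, so the initial division is made at the grandchildren's generation.
The descendants' portion (£5,940,000) is divided into 11 shares of £540,000: Priya, Bilal, Liora, Nuria, Dario, Efua, Yseult, Wren, Ingrid, Zephyr, and Svea each take £540,000.

Bilal receives £540,000.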